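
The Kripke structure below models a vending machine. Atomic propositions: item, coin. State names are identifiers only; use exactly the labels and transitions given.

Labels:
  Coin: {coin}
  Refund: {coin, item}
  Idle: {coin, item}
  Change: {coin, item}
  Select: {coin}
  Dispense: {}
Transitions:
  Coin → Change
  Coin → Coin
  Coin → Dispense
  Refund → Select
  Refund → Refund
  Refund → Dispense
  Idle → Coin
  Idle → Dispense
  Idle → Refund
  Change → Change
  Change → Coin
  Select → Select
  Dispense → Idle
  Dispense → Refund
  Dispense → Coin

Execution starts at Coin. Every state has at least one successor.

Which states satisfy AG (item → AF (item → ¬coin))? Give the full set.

{Select}

States satisfying item → AF (item → ¬coin): {Coin, Select, Dispense}.
States satisfying AG (item → AF (item → ¬coin)): {Select}.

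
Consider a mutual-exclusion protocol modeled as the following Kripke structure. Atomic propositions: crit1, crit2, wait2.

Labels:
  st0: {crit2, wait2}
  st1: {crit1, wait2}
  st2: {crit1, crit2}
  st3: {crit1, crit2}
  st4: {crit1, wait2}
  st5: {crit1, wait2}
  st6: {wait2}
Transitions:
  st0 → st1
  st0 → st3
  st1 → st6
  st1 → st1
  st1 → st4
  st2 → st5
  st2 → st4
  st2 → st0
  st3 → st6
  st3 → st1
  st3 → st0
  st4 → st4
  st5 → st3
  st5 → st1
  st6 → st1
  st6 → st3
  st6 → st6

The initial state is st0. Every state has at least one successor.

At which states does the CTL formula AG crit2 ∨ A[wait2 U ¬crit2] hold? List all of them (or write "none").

{st1, st4, st5, st6}

States satisfying crit2: {st0, st2, st3}.
States satisfying AG crit2: ∅.
States satisfying wait2: {st0, st1, st4, st5, st6}.
States satisfying ¬crit2: {st1, st4, st5, st6}.
States satisfying A[wait2 U ¬crit2]: {st1, st4, st5, st6}.
States satisfying AG crit2 ∨ A[wait2 U ¬crit2]: {st1, st4, st5, st6}.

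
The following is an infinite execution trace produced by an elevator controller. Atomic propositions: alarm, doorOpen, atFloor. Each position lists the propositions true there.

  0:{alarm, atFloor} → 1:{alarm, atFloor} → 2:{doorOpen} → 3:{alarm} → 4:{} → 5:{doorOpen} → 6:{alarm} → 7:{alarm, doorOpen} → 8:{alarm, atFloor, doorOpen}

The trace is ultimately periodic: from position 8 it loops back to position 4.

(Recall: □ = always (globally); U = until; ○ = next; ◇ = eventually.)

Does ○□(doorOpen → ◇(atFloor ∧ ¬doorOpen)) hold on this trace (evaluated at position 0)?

The position after 0 is 1; □(doorOpen → ◇(atFloor ∧ ¬doorOpen)) is false there.

No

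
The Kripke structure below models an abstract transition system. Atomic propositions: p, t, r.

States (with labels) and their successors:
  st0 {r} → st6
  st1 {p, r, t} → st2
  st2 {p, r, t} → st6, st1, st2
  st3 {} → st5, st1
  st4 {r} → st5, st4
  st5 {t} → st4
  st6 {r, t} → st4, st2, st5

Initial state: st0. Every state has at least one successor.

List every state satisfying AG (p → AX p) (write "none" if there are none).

{st4, st5}

States satisfying p → AX p: {st0, st1, st3, st4, st5, st6}.
States satisfying AG (p → AX p): {st4, st5}.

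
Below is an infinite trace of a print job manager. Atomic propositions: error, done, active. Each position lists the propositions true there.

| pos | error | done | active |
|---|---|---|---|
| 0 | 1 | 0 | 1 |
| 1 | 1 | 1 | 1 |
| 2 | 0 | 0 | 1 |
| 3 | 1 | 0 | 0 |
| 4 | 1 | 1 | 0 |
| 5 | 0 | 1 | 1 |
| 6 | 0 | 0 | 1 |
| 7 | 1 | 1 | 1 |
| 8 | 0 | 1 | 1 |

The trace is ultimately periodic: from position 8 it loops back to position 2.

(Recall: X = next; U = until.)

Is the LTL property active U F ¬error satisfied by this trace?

Walking from position 0: F ¬error first holds at position 0, and active holds at every earlier position along the way, so active U F ¬error holds.

Yes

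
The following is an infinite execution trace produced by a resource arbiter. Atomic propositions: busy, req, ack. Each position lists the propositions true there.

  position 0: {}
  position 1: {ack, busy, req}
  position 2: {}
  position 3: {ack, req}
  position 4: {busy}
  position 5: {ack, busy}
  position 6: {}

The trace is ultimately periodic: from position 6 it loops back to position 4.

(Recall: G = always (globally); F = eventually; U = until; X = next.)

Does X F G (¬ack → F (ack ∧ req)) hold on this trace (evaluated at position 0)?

Violated

The position after 0 is 1; F G (¬ack → F (ack ∧ req)) is false there.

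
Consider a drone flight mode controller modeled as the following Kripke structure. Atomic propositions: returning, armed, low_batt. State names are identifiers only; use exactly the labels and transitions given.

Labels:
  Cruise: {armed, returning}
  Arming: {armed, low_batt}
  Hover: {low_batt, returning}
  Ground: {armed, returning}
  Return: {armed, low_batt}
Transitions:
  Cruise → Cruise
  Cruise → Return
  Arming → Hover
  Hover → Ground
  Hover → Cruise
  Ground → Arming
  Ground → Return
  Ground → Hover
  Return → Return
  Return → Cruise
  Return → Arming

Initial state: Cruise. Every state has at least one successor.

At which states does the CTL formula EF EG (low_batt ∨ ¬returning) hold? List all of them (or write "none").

{Cruise, Arming, Hover, Ground, Return}

States satisfying EG (low_batt ∨ ¬returning): {Return}.
States satisfying EF EG (low_batt ∨ ¬returning): {Cruise, Arming, Hover, Ground, Return}.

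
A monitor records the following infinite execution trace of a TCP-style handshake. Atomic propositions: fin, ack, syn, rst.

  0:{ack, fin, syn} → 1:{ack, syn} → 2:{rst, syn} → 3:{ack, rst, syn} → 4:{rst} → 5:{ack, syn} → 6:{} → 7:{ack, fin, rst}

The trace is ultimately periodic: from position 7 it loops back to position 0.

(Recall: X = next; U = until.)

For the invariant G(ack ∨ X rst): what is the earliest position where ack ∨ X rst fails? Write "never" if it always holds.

4

Check ack ∨ X rst at each position in order: 0 ✓, 1 ✓, 2 ✓, 3 ✓.
At position 4 the labels are {rst} and the next position 5 has {ack, syn}, so ack ∨ X rst is false there. This is the first violation.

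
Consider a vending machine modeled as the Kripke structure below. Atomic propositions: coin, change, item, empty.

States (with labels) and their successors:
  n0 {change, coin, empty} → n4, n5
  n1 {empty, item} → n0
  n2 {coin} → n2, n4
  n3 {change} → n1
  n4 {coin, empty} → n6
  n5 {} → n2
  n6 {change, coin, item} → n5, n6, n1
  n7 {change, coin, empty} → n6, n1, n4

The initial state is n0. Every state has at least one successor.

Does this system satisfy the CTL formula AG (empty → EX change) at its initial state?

Violated

States satisfying empty → EX change: {n1, n2, n3, n4, n5, n6, n7}.
States satisfying AG (empty → EX change): ∅.
n0 is reachable from n0 and violates empty → EX change, so AG fails at n0.
n0 ∉ Sat(AG (empty → EX change)).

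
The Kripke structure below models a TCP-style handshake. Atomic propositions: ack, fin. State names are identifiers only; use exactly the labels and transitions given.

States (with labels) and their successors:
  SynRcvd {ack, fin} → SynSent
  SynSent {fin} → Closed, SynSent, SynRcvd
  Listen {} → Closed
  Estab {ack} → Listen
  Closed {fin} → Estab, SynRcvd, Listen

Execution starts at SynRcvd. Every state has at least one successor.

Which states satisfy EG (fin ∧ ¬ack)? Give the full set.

{SynSent}

States satisfying fin ∧ ¬ack: {SynSent, Closed}.
States satisfying EG (fin ∧ ¬ack): {SynSent}.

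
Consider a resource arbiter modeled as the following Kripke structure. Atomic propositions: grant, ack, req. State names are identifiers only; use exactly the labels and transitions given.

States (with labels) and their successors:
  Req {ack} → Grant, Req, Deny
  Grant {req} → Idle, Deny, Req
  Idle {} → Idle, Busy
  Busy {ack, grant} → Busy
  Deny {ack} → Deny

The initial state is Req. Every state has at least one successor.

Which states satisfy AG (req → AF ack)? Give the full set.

{Idle, Busy, Deny}

States satisfying req → AF ack: {Req, Idle, Busy, Deny}.
States satisfying AG (req → AF ack): {Idle, Busy, Deny}.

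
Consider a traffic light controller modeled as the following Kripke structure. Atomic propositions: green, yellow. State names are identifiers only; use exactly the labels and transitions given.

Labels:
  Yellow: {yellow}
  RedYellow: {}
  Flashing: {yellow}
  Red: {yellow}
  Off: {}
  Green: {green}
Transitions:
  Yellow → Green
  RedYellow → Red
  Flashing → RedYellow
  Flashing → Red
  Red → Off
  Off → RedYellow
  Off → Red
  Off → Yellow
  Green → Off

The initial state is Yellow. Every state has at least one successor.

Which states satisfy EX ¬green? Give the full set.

{RedYellow, Flashing, Red, Off, Green}

States satisfying ¬green: {Yellow, RedYellow, Flashing, Red, Off}.
States satisfying EX ¬green: {RedYellow, Flashing, Red, Off, Green}.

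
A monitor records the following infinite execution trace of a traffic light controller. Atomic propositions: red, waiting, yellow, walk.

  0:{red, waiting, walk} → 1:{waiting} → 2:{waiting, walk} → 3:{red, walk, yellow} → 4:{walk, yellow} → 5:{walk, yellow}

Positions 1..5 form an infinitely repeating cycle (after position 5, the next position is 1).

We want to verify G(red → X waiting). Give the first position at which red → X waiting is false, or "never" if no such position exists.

Check red → X waiting at each position in order: 0 ✓, 1 ✓, 2 ✓.
At position 3 the labels are {red, walk, yellow} and the next position 4 has {walk, yellow}, so red → X waiting is false there. This is the first violation.

3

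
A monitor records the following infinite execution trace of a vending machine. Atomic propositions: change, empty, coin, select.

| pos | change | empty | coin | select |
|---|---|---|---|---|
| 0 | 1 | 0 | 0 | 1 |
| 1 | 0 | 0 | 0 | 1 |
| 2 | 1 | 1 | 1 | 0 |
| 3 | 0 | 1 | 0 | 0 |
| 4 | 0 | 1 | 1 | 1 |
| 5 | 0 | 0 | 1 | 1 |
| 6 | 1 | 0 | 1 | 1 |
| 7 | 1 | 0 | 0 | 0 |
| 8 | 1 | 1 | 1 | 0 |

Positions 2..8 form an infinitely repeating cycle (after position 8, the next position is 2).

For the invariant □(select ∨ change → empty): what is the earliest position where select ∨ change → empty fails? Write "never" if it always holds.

At position 0 the labels are {change, select}, so select ∨ change → empty is false there. This is the first violation.

0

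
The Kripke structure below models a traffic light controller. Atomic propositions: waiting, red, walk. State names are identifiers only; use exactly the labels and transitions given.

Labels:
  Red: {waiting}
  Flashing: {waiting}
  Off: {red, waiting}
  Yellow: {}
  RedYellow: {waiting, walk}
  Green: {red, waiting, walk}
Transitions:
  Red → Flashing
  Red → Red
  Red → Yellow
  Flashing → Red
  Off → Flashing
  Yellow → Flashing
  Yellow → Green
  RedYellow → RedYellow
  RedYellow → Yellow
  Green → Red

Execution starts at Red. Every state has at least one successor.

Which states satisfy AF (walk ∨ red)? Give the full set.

{Off, RedYellow, Green}

States satisfying walk ∨ red: {Off, RedYellow, Green}.
States satisfying AF (walk ∨ red): {Off, RedYellow, Green}.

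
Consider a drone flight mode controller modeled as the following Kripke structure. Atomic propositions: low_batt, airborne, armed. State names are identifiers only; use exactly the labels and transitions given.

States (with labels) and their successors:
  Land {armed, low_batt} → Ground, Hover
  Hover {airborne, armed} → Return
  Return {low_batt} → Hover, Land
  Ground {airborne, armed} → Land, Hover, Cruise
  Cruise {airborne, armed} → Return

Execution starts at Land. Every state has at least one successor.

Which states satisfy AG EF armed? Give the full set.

States satisfying EF armed: {Land, Hover, Return, Ground, Cruise}.
States satisfying AG EF armed: {Land, Hover, Return, Ground, Cruise}.

{Land, Hover, Return, Ground, Cruise}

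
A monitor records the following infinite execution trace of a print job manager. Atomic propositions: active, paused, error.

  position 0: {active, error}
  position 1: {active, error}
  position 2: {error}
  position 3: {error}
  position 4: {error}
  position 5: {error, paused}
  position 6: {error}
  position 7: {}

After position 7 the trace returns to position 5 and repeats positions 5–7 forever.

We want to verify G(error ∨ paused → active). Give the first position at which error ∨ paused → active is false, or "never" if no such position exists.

Check error ∨ paused → active at each position in order: 0 ✓, 1 ✓.
At position 2 the labels are {error}, so error ∨ paused → active is false there. This is the first violation.

2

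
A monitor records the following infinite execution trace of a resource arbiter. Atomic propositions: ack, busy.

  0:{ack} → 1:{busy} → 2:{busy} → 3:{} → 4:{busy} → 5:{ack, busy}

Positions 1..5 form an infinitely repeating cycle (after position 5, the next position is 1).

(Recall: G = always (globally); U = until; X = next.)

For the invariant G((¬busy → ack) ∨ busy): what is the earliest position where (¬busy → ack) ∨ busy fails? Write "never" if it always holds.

3

Check (¬busy → ack) ∨ busy at each position in order: 0 ✓, 1 ✓, 2 ✓.
At position 3 the labels are {}, so (¬busy → ack) ∨ busy is false there. This is the first violation.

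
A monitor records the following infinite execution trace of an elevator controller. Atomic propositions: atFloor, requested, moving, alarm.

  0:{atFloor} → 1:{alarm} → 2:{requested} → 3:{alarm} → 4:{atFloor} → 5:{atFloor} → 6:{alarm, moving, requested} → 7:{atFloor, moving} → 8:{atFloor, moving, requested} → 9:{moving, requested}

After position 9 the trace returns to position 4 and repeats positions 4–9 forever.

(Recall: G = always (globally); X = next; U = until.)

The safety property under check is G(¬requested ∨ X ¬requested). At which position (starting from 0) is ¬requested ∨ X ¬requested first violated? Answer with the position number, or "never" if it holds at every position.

8

Check ¬requested ∨ X ¬requested at each position in order: 0 ✓, 1 ✓, 2 ✓, 3 ✓, 4 ✓, 5 ✓, 6 ✓, 7 ✓.
At position 8 the labels are {atFloor, moving, requested} and the next position 9 has {moving, requested}, so ¬requested ∨ X ¬requested is false there. This is the first violation.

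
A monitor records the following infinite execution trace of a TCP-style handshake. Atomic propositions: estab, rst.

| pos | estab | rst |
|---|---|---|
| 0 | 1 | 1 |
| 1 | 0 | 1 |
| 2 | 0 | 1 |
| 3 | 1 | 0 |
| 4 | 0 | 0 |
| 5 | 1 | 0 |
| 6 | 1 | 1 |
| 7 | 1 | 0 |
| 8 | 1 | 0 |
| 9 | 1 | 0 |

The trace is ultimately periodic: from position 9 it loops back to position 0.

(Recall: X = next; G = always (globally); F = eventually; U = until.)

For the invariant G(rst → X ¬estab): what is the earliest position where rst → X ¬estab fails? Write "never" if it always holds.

2

Check rst → X ¬estab at each position in order: 0 ✓, 1 ✓.
At position 2 the labels are {rst} and the next position 3 has {estab}, so rst → X ¬estab is false there. This is the first violation.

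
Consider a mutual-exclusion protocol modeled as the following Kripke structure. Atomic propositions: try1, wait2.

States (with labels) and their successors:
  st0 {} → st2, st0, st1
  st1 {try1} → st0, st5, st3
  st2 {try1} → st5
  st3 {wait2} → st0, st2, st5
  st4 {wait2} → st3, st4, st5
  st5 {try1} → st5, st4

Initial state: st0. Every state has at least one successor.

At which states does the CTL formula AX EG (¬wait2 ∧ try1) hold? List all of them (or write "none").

{st2}

States satisfying EG (¬wait2 ∧ try1): {st1, st2, st5}.
States satisfying AX EG (¬wait2 ∧ try1): {st2}.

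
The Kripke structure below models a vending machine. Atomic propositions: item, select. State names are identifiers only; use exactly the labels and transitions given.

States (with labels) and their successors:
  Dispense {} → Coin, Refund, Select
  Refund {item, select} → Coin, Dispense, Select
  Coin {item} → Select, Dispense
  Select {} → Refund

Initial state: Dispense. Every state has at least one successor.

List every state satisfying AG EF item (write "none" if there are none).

States satisfying EF item: {Dispense, Refund, Coin, Select}.
States satisfying AG EF item: {Dispense, Refund, Coin, Select}.

{Dispense, Refund, Coin, Select}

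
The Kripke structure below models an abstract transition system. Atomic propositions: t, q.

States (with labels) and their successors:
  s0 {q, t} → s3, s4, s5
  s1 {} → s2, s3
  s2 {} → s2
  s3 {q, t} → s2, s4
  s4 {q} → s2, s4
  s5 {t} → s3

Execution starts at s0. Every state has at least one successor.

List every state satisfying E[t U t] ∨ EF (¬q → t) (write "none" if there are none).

States satisfying t: {s0, s3, s5}.
States satisfying E[t U t]: {s0, s3, s5}.
States satisfying ¬q → t: {s0, s3, s4, s5}.
States satisfying EF (¬q → t): {s0, s1, s3, s4, s5}.
States satisfying E[t U t] ∨ EF (¬q → t): {s0, s1, s3, s4, s5}.

{s0, s1, s3, s4, s5}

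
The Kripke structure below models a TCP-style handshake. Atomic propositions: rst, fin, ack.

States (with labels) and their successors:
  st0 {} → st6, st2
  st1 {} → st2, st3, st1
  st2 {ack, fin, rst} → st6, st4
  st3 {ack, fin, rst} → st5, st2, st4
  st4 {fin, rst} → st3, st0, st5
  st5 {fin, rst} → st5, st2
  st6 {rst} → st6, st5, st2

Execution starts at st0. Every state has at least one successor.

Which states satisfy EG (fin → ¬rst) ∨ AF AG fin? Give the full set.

States satisfying fin → ¬rst: {st0, st1, st6}.
States satisfying EG (fin → ¬rst): {st0, st1, st6}.
States satisfying AG fin: ∅.
States satisfying AF AG fin: ∅.
States satisfying EG (fin → ¬rst) ∨ AF AG fin: {st0, st1, st6}.

{st0, st1, st6}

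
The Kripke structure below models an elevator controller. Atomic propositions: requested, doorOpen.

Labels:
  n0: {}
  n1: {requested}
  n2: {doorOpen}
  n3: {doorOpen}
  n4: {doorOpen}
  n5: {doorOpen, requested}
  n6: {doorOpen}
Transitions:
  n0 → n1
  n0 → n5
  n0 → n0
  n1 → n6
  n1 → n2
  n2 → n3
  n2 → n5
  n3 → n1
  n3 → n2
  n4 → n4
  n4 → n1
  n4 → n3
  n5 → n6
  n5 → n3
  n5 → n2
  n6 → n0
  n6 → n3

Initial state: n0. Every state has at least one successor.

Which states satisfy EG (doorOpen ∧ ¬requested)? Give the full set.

{n2, n3, n4, n6}

States satisfying doorOpen ∧ ¬requested: {n2, n3, n4, n6}.
States satisfying EG (doorOpen ∧ ¬requested): {n2, n3, n4, n6}.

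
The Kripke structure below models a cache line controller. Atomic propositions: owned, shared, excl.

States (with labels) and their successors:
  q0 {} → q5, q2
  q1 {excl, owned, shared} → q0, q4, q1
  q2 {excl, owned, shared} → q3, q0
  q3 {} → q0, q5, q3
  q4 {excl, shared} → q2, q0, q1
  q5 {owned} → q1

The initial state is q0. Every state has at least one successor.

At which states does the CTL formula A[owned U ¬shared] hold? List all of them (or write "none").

States satisfying owned: {q1, q2, q5}.
States satisfying ¬shared: {q0, q3, q5}.
States satisfying A[owned U ¬shared]: {q0, q2, q3, q5}.

{q0, q2, q3, q5}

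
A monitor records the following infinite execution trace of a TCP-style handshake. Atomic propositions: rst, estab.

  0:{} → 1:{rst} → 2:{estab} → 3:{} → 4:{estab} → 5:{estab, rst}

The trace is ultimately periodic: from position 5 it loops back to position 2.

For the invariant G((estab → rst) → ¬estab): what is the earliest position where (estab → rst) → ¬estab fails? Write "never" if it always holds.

5

Check (estab → rst) → ¬estab at each position in order: 0 ✓, 1 ✓, 2 ✓, 3 ✓, 4 ✓.
At position 5 the labels are {estab, rst}, so (estab → rst) → ¬estab is false there. This is the first violation.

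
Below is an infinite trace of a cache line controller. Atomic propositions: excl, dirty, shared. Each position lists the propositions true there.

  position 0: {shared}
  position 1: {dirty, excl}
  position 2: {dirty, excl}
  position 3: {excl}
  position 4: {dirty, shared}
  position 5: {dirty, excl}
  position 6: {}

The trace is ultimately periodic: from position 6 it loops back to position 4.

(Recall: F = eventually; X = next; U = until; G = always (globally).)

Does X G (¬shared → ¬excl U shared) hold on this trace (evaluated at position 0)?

The position after 0 is 1; G (¬shared → ¬excl U shared) is false there.

Violated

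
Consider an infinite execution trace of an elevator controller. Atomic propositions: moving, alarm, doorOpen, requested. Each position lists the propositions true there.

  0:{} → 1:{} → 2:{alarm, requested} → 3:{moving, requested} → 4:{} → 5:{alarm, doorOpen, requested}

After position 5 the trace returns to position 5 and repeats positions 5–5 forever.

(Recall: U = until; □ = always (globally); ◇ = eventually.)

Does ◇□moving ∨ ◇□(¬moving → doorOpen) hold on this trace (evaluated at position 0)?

□moving is false at every position 0..5, so it never becomes true and ◇□moving fails.
□(¬moving → doorOpen) holds at position 5, which is reachable from 0, so ◇□(¬moving → doorOpen) holds.
At position 0: ◇□moving is false; ◇□(¬moving → doorOpen) is true; so ◇□moving ∨ ◇□(¬moving → doorOpen) is true.

Yes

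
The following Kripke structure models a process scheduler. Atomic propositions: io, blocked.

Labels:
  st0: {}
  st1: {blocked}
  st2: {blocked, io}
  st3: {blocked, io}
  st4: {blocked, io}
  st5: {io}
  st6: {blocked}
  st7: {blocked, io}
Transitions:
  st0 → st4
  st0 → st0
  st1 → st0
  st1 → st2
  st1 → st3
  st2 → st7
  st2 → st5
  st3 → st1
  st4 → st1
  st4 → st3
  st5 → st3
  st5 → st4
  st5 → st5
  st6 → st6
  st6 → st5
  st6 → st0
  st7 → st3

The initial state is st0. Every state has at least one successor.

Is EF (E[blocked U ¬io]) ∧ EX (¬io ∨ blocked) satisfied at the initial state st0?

Yes

States satisfying E[blocked U ¬io]: {st0, st1, st2, st3, st4, st6, st7}.
States satisfying EF (E[blocked U ¬io]): {st0, st1, st2, st3, st4, st5, st6, st7}.
States satisfying ¬io ∨ blocked: {st0, st1, st2, st3, st4, st6, st7}.
States satisfying EX (¬io ∨ blocked): {st0, st1, st2, st3, st4, st5, st6, st7}.
States satisfying EF (E[blocked U ¬io]) ∧ EX (¬io ∨ blocked): {st0, st1, st2, st3, st4, st5, st6, st7}.
st0 ∈ Sat(EF (E[blocked U ¬io]) ∧ EX (¬io ∨ blocked)).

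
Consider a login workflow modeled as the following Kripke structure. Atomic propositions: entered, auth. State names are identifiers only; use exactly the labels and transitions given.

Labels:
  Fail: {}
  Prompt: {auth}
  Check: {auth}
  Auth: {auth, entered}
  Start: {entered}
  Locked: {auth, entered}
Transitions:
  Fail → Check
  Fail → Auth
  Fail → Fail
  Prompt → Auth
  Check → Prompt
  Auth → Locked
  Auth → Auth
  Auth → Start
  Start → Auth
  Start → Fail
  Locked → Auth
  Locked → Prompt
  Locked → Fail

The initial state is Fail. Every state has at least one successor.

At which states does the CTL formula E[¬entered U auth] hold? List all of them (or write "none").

{Fail, Prompt, Check, Auth, Locked}

States satisfying ¬entered: {Fail, Prompt, Check}.
States satisfying auth: {Prompt, Check, Auth, Locked}.
States satisfying E[¬entered U auth]: {Fail, Prompt, Check, Auth, Locked}.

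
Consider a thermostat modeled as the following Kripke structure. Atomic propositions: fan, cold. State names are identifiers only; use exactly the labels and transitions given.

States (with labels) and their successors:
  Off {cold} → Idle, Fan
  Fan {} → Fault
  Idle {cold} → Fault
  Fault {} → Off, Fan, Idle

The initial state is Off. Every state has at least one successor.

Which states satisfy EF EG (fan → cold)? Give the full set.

{Off, Fan, Idle, Fault}

States satisfying EG (fan → cold): {Off, Fan, Idle, Fault}.
States satisfying EF EG (fan → cold): {Off, Fan, Idle, Fault}.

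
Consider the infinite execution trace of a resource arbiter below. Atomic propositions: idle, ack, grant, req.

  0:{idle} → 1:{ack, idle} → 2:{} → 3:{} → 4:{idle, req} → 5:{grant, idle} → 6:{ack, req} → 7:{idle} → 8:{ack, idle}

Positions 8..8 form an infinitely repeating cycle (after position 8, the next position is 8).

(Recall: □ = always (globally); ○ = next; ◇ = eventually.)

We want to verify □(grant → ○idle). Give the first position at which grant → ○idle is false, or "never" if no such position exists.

5

Check grant → ○idle at each position in order: 0 ✓, 1 ✓, 2 ✓, 3 ✓, 4 ✓.
At position 5 the labels are {grant, idle} and the next position 6 has {ack, req}, so grant → ○idle is false there. This is the first violation.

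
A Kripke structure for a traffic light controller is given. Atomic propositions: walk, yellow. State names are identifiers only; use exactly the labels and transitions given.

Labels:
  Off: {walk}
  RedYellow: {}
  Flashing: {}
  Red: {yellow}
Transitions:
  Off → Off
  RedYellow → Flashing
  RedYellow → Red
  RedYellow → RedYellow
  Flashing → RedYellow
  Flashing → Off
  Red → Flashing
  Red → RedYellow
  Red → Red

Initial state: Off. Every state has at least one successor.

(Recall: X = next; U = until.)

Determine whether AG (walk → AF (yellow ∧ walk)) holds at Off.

Does not hold

States satisfying walk → AF (yellow ∧ walk): {RedYellow, Flashing, Red}.
States satisfying AG (walk → AF (yellow ∧ walk)): ∅.
Off is reachable from Off and violates walk → AF (yellow ∧ walk), so AG fails at Off.
Off ∉ Sat(AG (walk → AF (yellow ∧ walk))).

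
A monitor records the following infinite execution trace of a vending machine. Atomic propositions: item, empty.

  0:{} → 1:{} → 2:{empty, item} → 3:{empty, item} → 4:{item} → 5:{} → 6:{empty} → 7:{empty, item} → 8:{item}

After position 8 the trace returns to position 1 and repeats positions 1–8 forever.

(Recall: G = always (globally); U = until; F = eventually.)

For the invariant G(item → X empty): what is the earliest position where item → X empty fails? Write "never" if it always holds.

3

Check item → X empty at each position in order: 0 ✓, 1 ✓, 2 ✓.
At position 3 the labels are {empty, item} and the next position 4 has {item}, so item → X empty is false there. This is the first violation.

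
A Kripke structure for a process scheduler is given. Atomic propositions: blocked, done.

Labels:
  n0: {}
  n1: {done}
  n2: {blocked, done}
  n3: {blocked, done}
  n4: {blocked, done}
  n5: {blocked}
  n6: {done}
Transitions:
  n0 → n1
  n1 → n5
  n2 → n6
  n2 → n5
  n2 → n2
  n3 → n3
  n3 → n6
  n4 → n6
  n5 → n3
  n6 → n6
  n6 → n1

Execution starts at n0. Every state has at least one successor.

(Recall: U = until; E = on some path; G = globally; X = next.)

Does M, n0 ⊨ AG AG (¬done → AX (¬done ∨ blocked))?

Violated

States satisfying AG (¬done → AX (¬done ∨ blocked)): {n1, n2, n3, n4, n5, n6}.
States satisfying AG AG (¬done → AX (¬done ∨ blocked)): {n1, n2, n3, n4, n5, n6}.
n0 is reachable from n0 and violates AG (¬done → AX (¬done ∨ blocked)), so AG fails at n0.
n0 ∉ Sat(AG AG (¬done → AX (¬done ∨ blocked))).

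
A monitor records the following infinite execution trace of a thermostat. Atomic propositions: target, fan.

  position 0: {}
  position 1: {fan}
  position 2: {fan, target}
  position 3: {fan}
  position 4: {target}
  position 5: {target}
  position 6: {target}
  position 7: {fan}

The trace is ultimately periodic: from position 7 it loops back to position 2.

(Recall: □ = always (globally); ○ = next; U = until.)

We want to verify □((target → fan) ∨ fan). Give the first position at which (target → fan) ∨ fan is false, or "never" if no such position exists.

Check (target → fan) ∨ fan at each position in order: 0 ✓, 1 ✓, 2 ✓, 3 ✓.
At position 4 the labels are {target}, so (target → fan) ∨ fan is false there. This is the first violation.

4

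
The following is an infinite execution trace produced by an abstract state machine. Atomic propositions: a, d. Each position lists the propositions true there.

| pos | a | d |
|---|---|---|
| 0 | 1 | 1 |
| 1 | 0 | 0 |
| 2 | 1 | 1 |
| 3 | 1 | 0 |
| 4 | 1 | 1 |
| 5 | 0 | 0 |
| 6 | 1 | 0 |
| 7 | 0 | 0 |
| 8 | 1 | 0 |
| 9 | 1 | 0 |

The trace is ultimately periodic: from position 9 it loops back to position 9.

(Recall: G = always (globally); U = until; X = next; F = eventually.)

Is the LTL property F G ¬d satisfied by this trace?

G ¬d holds at position 5, which is reachable from 0, so F G ¬d holds.

Satisfied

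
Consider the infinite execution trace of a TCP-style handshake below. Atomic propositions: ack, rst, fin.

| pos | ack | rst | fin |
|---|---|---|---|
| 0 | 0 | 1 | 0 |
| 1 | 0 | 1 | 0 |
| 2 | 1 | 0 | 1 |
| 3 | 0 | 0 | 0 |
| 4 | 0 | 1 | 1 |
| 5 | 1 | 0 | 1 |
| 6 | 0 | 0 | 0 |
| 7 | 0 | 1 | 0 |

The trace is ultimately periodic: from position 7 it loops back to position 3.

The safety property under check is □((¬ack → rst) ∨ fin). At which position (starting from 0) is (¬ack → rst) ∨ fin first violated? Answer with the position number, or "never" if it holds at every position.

Check (¬ack → rst) ∨ fin at each position in order: 0 ✓, 1 ✓, 2 ✓.
At position 3 the labels are {}, so (¬ack → rst) ∨ fin is false there. This is the first violation.

3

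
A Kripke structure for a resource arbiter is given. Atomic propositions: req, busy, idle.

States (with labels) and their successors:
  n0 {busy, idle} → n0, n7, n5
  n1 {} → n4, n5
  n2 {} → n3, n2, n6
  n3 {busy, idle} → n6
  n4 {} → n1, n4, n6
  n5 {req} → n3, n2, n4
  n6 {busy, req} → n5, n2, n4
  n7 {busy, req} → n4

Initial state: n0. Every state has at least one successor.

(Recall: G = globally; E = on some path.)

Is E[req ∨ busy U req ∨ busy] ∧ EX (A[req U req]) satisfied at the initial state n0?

States satisfying req ∨ busy: {n0, n3, n5, n6, n7}.
States satisfying E[req ∨ busy U req ∨ busy]: {n0, n3, n5, n6, n7}.
States satisfying A[req U req]: {n5, n6, n7}.
States satisfying EX (A[req U req]): {n0, n1, n2, n3, n4, n6}.
States satisfying E[req ∨ busy U req ∨ busy] ∧ EX (A[req U req]): {n0, n3, n6}.
n0 ∈ Sat(E[req ∨ busy U req ∨ busy] ∧ EX (A[req U req])).

Yes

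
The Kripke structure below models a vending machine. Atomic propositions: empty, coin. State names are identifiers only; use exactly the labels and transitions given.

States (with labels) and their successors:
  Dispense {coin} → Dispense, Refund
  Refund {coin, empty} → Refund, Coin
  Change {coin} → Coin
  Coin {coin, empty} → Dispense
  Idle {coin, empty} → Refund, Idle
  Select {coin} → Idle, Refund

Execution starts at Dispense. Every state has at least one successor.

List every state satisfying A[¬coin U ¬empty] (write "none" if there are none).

{Dispense, Change, Select}

States satisfying ¬coin: ∅.
States satisfying ¬empty: {Dispense, Change, Select}.
States satisfying A[¬coin U ¬empty]: {Dispense, Change, Select}.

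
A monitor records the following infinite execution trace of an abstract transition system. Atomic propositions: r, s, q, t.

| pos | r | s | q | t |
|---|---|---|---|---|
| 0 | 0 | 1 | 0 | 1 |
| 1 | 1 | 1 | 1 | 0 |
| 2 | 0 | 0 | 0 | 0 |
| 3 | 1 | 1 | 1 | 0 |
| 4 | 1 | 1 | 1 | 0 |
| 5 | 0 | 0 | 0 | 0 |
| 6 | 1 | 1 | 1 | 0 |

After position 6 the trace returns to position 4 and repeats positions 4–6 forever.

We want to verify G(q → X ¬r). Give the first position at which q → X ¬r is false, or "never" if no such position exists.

3

Check q → X ¬r at each position in order: 0 ✓, 1 ✓, 2 ✓.
At position 3 the labels are {q, r, s} and the next position 4 has {q, r, s}, so q → X ¬r is false there. This is the first violation.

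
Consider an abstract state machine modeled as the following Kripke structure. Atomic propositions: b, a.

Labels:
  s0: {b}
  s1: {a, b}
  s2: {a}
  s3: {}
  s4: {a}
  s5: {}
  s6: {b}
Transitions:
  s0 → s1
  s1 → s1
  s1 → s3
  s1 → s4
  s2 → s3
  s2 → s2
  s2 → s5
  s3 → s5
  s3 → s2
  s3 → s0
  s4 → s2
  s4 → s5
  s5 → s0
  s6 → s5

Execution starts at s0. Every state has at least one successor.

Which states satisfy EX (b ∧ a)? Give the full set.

{s0, s1}

States satisfying b ∧ a: {s1}.
States satisfying EX (b ∧ a): {s0, s1}.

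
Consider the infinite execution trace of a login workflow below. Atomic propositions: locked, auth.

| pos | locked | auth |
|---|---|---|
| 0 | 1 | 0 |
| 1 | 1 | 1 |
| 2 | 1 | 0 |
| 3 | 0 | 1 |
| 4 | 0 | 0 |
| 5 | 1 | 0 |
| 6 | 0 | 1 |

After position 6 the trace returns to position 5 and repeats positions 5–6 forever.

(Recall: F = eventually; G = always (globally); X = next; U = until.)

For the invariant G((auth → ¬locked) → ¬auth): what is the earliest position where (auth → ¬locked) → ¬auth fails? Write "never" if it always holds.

Check (auth → ¬locked) → ¬auth at each position in order: 0 ✓, 1 ✓, 2 ✓.
At position 3 the labels are {auth}, so (auth → ¬locked) → ¬auth is false there. This is the first violation.

3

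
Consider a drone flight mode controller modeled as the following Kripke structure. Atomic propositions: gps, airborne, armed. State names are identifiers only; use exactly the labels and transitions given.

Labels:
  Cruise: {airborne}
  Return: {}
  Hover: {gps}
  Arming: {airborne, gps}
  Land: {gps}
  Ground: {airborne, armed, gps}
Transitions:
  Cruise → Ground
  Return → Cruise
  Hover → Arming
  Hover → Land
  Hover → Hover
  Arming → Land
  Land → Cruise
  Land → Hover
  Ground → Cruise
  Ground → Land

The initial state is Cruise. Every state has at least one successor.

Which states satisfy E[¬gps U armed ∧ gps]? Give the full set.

States satisfying ¬gps: {Cruise, Return}.
States satisfying armed ∧ gps: {Ground}.
States satisfying E[¬gps U armed ∧ gps]: {Cruise, Return, Ground}.

{Cruise, Return, Ground}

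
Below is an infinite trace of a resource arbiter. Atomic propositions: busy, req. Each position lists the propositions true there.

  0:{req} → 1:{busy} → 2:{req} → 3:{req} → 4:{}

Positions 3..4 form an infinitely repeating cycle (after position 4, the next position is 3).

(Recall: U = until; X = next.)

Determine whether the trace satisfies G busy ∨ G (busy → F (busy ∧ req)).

busy must hold at every position from 0 onward. It fails at position 0, so G busy is false.
busy → F (busy ∧ req) must hold at every position from 0 onward. It fails at position 1, so G (busy → F (busy ∧ req)) is false.
Positions where busy holds: 1.
Check F (busy ∧ req) at each: 1→fails.
At position 0: G busy is false; G (busy → F (busy ∧ req)) is false; so G busy ∨ G (busy → F (busy ∧ req)) is false.

No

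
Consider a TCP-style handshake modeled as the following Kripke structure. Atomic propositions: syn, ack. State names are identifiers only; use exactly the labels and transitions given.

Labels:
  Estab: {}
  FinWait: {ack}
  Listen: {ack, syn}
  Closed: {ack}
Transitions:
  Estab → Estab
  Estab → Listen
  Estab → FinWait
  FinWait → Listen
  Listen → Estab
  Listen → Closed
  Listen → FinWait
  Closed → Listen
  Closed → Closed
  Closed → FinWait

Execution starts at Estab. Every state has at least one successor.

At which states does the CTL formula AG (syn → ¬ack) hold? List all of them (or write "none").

none

States satisfying syn → ¬ack: {Estab, FinWait, Closed}.
States satisfying AG (syn → ¬ack): ∅.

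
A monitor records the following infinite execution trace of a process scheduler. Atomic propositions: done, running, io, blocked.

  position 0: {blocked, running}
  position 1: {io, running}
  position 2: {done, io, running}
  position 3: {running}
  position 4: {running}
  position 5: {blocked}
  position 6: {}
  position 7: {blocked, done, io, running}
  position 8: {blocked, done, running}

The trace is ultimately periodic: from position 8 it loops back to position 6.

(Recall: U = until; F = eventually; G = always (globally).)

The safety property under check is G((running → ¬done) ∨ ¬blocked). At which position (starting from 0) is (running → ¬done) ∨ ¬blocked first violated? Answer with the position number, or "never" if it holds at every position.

Check (running → ¬done) ∨ ¬blocked at each position in order: 0 ✓, 1 ✓, 2 ✓, 3 ✓, 4 ✓, 5 ✓, 6 ✓.
At position 7 the labels are {blocked, done, io, running}, so (running → ¬done) ∨ ¬blocked is false there. This is the first violation.

7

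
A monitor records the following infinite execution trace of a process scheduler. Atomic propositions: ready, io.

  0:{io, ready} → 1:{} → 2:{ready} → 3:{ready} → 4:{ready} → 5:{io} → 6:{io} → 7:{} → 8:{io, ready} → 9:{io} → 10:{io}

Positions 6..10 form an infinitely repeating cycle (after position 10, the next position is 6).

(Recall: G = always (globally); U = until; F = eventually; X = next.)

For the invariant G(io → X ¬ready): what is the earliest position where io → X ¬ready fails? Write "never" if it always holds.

io → X ¬ready holds at every position 0..10, and those are all the positions the trace ever visits, so the invariant G(io → X ¬ready) is never violated.

never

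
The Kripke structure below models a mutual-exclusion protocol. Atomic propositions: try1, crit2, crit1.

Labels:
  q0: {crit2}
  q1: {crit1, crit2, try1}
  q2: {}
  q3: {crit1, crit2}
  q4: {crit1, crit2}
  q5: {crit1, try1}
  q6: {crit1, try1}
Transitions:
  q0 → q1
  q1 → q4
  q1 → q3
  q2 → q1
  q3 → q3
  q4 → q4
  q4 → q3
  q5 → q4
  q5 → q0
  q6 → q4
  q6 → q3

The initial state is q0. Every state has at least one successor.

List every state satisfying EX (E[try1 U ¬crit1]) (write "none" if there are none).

States satisfying E[try1 U ¬crit1]: {q0, q2, q5}.
States satisfying EX (E[try1 U ¬crit1]): {q5}.

{q5}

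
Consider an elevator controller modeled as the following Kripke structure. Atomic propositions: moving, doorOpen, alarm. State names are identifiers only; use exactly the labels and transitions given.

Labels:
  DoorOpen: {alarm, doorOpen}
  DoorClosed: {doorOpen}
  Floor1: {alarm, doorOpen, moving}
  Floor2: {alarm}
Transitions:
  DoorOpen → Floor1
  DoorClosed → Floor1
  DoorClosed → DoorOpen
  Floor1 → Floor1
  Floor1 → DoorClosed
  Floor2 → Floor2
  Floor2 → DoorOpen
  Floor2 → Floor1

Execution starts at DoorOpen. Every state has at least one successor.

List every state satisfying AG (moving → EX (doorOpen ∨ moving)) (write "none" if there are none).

States satisfying moving → EX (doorOpen ∨ moving): {DoorOpen, DoorClosed, Floor1, Floor2}.
States satisfying AG (moving → EX (doorOpen ∨ moving)): {DoorOpen, DoorClosed, Floor1, Floor2}.

{DoorOpen, DoorClosed, Floor1, Floor2}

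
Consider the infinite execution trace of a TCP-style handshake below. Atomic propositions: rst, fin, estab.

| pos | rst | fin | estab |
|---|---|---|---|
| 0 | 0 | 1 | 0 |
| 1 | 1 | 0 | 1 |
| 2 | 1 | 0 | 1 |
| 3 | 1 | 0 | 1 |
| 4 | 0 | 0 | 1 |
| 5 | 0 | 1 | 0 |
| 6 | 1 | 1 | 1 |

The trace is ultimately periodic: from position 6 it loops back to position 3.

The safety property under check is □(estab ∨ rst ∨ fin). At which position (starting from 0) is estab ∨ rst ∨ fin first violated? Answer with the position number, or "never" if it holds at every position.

never

estab ∨ rst ∨ fin holds at every position 0..6, and those are all the positions the trace ever visits, so the invariant □(estab ∨ rst ∨ fin) is never violated.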